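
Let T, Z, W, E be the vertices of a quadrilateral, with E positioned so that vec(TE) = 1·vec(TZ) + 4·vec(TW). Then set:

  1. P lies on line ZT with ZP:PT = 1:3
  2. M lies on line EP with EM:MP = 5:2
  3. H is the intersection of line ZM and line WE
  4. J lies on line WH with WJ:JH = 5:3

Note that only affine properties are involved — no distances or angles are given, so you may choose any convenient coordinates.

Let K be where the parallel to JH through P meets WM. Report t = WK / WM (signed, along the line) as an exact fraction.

Assign T = (0, 0), Z = (1, 0), W = (0, 1), E = (1, 4) — the answer is frame-independent, so this choice is without loss of generality.
1. P lies on line ZT with ZP:PT = 1:3 ⇒ P = (3/4, 0)
2. M lies on line EP with EM:MP = 5:2 ⇒ M = (23/28, 8/7)
3. H is the intersection of line ZM and line WE ⇒ H = (27/47, 128/47)
4. J lies on line WH with WJ:JH = 5:3 ⇒ J = (135/376, 781/376)
through P parallel to JH: direction (81/376, 243/376); meets WM at K = (23/20, 6/5)
K = W + t·(M−W) with t = 7/5

t = 7/5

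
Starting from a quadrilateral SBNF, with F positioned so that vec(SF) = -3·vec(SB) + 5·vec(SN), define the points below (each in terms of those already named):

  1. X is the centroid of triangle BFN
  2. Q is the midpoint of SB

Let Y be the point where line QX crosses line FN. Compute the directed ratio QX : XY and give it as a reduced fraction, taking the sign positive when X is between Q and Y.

Work in coordinates with S = (0, 0), B = (1, 0), N = (0, 1), F = (-3, 5).
1. X is the centroid of triangle BFN ⇒ X = (-2/3, 2)
2. Q is the midpoint of SB ⇒ Q = (1/2, 0)
line QX meets FN at Y = (-3/8, 3/2)
X = Q + t·(Y−Q) with t = 4/3, so QX:XY = 4/3:-1/3

QX:XY = -4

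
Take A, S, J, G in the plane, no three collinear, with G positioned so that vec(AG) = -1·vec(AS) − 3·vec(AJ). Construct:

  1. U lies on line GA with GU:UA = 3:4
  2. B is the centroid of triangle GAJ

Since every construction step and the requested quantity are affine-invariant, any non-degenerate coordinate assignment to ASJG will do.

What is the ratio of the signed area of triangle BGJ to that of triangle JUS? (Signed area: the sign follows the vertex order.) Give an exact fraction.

Work in coordinates with A = (0, 0), S = (1, 0), J = (0, 1), G = (-1, -3).
1. U lies on line GA with GU:UA = 3:4 ⇒ U = (-4/7, -12/7)
2. B is the centroid of triangle GAJ ⇒ B = (-1/3, -2/3)
2·[BGJ] = -1/3, 2·[JUS] = 23/7
[BGJ]:[JUS] = -1/3:23/7 = -7/69

[BGJ]:[JUS] = -7/69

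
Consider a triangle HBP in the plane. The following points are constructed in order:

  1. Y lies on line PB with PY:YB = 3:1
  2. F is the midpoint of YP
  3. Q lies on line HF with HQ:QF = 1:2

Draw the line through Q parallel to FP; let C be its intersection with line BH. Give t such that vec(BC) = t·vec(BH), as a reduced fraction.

Assign H = (0, 0), B = (1, 0), P = (0, 1) — the answer is frame-independent, so this choice is without loss of generality.
1. Y lies on line PB with PY:YB = 3:1 ⇒ Y = (3/4, 1/4)
2. F is the midpoint of YP ⇒ F = (3/8, 5/8)
3. Q lies on line HF with HQ:QF = 1:2 ⇒ Q = (1/8, 5/24)
through Q parallel to FP: direction (-3/8, 3/8); meets BH at C = (1/3, 0)
C = B + t·(H−B) with t = 2/3

t = 2/3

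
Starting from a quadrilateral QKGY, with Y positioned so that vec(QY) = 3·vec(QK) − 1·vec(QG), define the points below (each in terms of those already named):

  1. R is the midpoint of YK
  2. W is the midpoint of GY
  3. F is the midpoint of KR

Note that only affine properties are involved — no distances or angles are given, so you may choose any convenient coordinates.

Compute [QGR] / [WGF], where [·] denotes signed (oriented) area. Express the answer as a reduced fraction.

[QGR]:[WGF] = -16/3

Set Q = (0, 0), K = (1, 0), G = (0, 1), Y = (3, -1); any affine frame gives the same invariant.
1. R is the midpoint of YK ⇒ R = (2, -1/2)
2. W is the midpoint of GY ⇒ W = (3/2, 0)
3. F is the midpoint of KR ⇒ F = (3/2, -1/4)
2·[QGR] = -2, 2·[WGF] = 3/8
[QGR]:[WGF] = -2:3/8 = -16/3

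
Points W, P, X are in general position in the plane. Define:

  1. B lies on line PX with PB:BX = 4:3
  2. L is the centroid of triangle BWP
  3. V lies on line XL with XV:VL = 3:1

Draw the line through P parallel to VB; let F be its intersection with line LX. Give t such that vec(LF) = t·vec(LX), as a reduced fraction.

Assign W = (0, 0), P = (1, 0), X = (0, 1) — the answer is frame-independent, so this choice is without loss of generality.
1. B lies on line PX with PB:BX = 4:3 ⇒ B = (3/7, 4/7)
2. L is the centroid of triangle BWP ⇒ L = (10/21, 4/21)
3. V lies on line XL with XV:VL = 3:1 ⇒ V = (5/14, 11/28)
through P parallel to VB: direction (1/14, 5/28); meets LX at F = (5/6, -5/12)
F = L + t·(X−L) with t = -3/4

t = -3/4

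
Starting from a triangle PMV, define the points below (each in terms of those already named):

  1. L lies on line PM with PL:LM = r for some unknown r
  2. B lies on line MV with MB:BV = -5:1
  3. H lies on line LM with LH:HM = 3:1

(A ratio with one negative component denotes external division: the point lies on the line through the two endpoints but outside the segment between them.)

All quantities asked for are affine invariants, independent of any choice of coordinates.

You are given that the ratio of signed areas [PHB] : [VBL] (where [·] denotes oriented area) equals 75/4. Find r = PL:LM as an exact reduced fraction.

r = 3

Assign P = (0, 0), M = (1, 0), V = (0, 1) — the answer is frame-independent, so this choice is without loss of generality.
1. With PL:LM = r, write λ = r/(r+1) so L = P + λ·(M−P); L is affine-linear in λ
2. B lies on line MV with MB:BV = -5:1 ⇒ B = (-1/4, 5/4)
3. H lies on line LM with LH:HM = 3:1 ⇒ H is an affine combination of earlier points and hence also affine-linear in λ
Every point depending on L is an affine combination of L and λ-independent points, so each such coordinate is linear in λ; the λ² term in each signed area is a multiple of (M−P)×(M−P) = 0, so 2·[PHB] and 2·[VBL] are each linear in λ. Evaluating at λ=0 and λ=1:
  2·[PHB] = 5/16·λ + 15/16,   2·[VBL] = -1/4·λ + 1/4
So [PHB]:[VBL] = (5/16·λ + 15/16) / (-1/4·λ + 1/4). Setting this equal to 75/4:
  5/16·λ + 15/16 = 75/4·(-1/4·λ + 1/4)  ⇒  λ = 3/4
Then r = λ/(1−λ) = (3/4)/(1/4) = 3. Check: with r = 3, L = (3/4, 0) and [PHB]:[VBL] = 75/4 as required.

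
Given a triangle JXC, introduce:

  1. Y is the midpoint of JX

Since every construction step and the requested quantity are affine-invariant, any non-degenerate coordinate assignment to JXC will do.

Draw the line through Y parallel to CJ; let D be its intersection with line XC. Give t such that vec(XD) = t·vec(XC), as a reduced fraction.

Work in coordinates with J = (0, 0), X = (1, 0), C = (0, 1).
1. Y is the midpoint of JX ⇒ Y = (1/2, 0)
through Y parallel to CJ: direction (0, -1); meets XC at D = (1/2, 1/2)
D = X + t·(C−X) with t = 1/2

t = 1/2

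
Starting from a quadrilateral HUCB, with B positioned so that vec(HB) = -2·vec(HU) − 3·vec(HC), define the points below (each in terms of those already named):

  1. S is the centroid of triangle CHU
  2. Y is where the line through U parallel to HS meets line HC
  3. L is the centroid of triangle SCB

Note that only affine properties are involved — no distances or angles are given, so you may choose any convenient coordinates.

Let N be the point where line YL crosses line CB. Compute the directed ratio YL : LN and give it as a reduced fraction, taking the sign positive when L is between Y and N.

YL:LN = 7/2

Choose coordinates H = (0, 0), U = (1, 0), C = (0, 1), B = (-2, -3).
1. S is the centroid of triangle CHU ⇒ S = (1/3, 1/3)
2. Y is where the line through U parallel to HS meets line HC ⇒ Y = (0, -1)
3. L is the centroid of triangle SCB ⇒ L = (-5/9, -5/9)
line YL meets CB at N = (-5/7, -3/7)
L = Y + t·(N−Y) with t = 7/9, so YL:LN = 7/9:2/9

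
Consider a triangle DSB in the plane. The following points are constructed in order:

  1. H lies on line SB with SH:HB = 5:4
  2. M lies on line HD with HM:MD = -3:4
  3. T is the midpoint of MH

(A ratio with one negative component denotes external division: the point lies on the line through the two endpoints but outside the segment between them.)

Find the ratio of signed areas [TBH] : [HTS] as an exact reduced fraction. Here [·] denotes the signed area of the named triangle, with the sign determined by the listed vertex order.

Work in coordinates with D = (0, 0), S = (1, 0), B = (0, 1).
1. H lies on line SB with SH:HB = 5:4 ⇒ H = (4/9, 5/9)
2. M lies on line HD with HM:MD = -3:4 ⇒ M = (16/9, 20/9)
3. T is the midpoint of MH ⇒ T = (10/9, 25/18)
2·[TBH] = 2/3, 2·[HTS] = -5/6
[TBH]:[HTS] = 2/3:-5/6 = -4/5

[TBH]:[HTS] = -4/5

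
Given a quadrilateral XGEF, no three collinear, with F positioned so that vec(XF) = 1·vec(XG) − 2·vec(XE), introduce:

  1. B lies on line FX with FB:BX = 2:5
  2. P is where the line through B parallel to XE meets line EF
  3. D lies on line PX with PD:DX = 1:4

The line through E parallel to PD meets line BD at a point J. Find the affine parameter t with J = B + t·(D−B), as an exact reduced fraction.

Set X = (0, 0), G = (1, 0), E = (0, 1), F = (1, -2); any affine frame gives the same invariant.
1. B lies on line FX with FB:BX = 2:5 ⇒ B = (5/7, -10/7)
2. P is where the line through B parallel to XE meets line EF ⇒ P = (5/7, -8/7)
3. D lies on line PX with PD:DX = 1:4 ⇒ D = (4/7, -32/35)
through E parallel to PD: direction (-1/7, 8/35); meets BD at J = (1/14, 31/35)
J = B + t·(D−B) with t = 9/2

t = 9/2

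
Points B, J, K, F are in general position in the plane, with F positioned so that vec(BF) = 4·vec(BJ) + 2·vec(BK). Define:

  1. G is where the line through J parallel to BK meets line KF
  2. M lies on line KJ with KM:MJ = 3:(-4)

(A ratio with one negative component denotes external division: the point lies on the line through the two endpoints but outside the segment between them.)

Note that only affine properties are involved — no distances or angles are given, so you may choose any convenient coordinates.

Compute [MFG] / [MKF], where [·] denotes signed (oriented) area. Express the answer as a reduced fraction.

[MFG]:[MKF] = -3/4

Assign B = (0, 0), J = (1, 0), K = (0, 1), F = (4, 2) — the answer is frame-independent, so this choice is without loss of generality.
1. G is where the line through J parallel to BK meets line KF ⇒ G = (1, 5/4)
2. M lies on line KJ with KM:MJ = 3:(-4) ⇒ M = (-3, 4)
2·[MFG] = -45/4, 2·[MKF] = 15
[MFG]:[MKF] = -45/4:15 = -3/4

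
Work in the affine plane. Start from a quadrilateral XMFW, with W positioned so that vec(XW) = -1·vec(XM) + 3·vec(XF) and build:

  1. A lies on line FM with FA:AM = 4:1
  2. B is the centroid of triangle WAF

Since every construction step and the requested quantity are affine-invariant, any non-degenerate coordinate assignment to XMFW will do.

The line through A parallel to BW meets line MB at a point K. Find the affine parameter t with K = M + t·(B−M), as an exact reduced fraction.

Set X = (0, 0), M = (1, 0), F = (0, 1), W = (-1, 3); any affine frame gives the same invariant.
1. A lies on line FM with FA:AM = 4:1 ⇒ A = (4/5, 1/5)
2. B is the centroid of triangle WAF ⇒ B = (-1/15, 7/5)
through A parallel to BW: direction (-14/15, 8/5); meets MB at K = (29/45, 7/15)
K = M + t·(B−M) with t = 1/3

t = 1/3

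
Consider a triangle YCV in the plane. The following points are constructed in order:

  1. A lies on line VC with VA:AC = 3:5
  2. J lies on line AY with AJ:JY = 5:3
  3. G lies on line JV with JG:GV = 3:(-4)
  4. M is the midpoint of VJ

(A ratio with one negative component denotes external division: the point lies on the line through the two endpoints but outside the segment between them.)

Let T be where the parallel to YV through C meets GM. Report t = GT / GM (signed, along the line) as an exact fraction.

Set Y = (0, 0), C = (1, 0), V = (0, 1); any affine frame gives the same invariant.
1. A lies on line VC with VA:AC = 3:5 ⇒ A = (3/8, 5/8)
2. J lies on line AY with AJ:JY = 5:3 ⇒ J = (9/64, 15/64)
3. G lies on line JV with JG:GV = 3:(-4) ⇒ G = (9/16, -33/16)
4. M is the midpoint of VJ ⇒ M = (9/128, 79/128)
through C parallel to YV: direction (0, 1); meets GM at T = (1, -40/9)
T = G + t·(M−G) with t = -8/9

t = -8/9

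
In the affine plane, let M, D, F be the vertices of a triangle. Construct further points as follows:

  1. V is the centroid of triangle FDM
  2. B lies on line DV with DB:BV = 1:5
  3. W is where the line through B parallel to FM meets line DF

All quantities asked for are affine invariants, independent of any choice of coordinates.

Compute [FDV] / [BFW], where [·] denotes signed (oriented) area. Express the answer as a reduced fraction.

Choose coordinates M = (0, 0), D = (1, 0), F = (0, 1).
1. V is the centroid of triangle FDM ⇒ V = (1/3, 1/3)
2. B lies on line DV with DB:BV = 1:5 ⇒ B = (8/9, 1/18)
3. W is where the line through B parallel to FM meets line DF ⇒ W = (8/9, 1/9)
2·[FDV] = -1/3, 2·[BFW] = -4/81
[FDV]:[BFW] = -1/3:-4/81 = 27/4

[FDV]:[BFW] = 27/4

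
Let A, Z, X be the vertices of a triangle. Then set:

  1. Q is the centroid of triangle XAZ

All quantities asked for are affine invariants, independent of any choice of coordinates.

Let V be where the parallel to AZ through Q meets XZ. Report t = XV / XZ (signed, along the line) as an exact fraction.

Choose coordinates A = (0, 0), Z = (1, 0), X = (0, 1).
1. Q is the centroid of triangle XAZ ⇒ Q = (1/3, 1/3)
through Q parallel to AZ: direction (1, 0); meets XZ at V = (2/3, 1/3)
V = X + t·(Z−X) with t = 2/3

t = 2/3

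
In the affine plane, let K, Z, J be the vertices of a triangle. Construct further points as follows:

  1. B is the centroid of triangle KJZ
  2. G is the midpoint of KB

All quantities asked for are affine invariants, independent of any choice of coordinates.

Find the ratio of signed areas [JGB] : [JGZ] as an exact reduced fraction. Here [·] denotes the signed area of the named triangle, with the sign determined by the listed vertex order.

[JGB]:[JGZ] = 1/4

Choose coordinates K = (0, 0), Z = (1, 0), J = (0, 1).
1. B is the centroid of triangle KJZ ⇒ B = (1/3, 1/3)
2. G is the midpoint of KB ⇒ G = (1/6, 1/6)
2·[JGB] = 1/6, 2·[JGZ] = 2/3
[JGB]:[JGZ] = 1/6:2/3 = 1/4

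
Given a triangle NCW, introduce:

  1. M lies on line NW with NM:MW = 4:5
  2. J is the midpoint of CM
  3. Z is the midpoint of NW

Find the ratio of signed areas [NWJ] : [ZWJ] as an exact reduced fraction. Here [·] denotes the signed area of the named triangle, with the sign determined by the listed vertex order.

[NWJ]:[ZWJ] = 2

Assign N = (0, 0), C = (1, 0), W = (0, 1) — the answer is frame-independent, so this choice is without loss of generality.
1. M lies on line NW with NM:MW = 4:5 ⇒ M = (0, 4/9)
2. J is the midpoint of CM ⇒ J = (1/2, 2/9)
3. Z is the midpoint of NW ⇒ Z = (0, 1/2)
2·[NWJ] = -1/2, 2·[ZWJ] = -1/4
[NWJ]:[ZWJ] = -1/2:-1/4 = 2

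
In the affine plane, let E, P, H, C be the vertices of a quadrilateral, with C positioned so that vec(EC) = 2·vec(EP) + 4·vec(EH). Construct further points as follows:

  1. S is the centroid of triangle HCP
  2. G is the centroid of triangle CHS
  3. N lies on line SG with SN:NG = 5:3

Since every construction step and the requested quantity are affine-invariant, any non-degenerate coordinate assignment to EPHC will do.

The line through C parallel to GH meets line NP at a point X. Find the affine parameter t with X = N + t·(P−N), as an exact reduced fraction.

t = -11/29

Work in coordinates with E = (0, 0), P = (1, 0), H = (0, 1), C = (2, 4).
1. S is the centroid of triangle HCP ⇒ S = (1, 5/3)
2. G is the centroid of triangle CHS ⇒ G = (1, 20/9)
3. N lies on line SG with SN:NG = 5:3 ⇒ N = (1, 145/72)
through C parallel to GH: direction (-1, -11/9); meets NP at X = (1, 25/9)
X = N + t·(P−N) with t = -11/29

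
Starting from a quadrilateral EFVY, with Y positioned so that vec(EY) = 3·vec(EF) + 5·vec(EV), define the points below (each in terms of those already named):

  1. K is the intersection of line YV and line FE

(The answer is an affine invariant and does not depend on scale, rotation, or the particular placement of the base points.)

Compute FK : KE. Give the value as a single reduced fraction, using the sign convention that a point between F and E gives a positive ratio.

FK:KE = -7/3

Work in coordinates with E = (0, 0), F = (1, 0), V = (0, 1), Y = (3, 5).
1. K is the intersection of line YV and line FE ⇒ K = (-3/4, 0)
K = F + t·(E−F) with t = 7/4, so FK:KE = t:(1−t) = 7/4:-3/4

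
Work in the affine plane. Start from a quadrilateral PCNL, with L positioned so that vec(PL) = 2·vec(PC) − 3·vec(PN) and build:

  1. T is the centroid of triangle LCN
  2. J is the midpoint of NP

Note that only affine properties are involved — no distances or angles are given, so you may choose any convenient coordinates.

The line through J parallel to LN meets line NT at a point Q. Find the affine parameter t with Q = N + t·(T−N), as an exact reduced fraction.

t = -3/2

Assign P = (0, 0), C = (1, 0), N = (0, 1), L = (2, -3) — the answer is frame-independent, so this choice is without loss of generality.
1. T is the centroid of triangle LCN ⇒ T = (1, -2/3)
2. J is the midpoint of NP ⇒ J = (0, 1/2)
through J parallel to LN: direction (-2, 4); meets NT at Q = (-3/2, 7/2)
Q = N + t·(T−N) with t = -3/2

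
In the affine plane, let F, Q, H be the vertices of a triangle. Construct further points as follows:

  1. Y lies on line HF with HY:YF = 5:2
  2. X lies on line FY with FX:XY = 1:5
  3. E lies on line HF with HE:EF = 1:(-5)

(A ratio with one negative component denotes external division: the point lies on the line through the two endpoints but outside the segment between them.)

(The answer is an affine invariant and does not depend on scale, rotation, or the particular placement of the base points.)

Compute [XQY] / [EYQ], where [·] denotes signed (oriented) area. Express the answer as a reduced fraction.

[XQY]:[EYQ] = 20/81

Work in coordinates with F = (0, 0), Q = (1, 0), H = (0, 1).
1. Y lies on line HF with HY:YF = 5:2 ⇒ Y = (0, 2/7)
2. X lies on line FY with FX:XY = 1:5 ⇒ X = (0, 1/21)
3. E lies on line HF with HE:EF = 1:(-5) ⇒ E = (0, 5/4)
2·[XQY] = 5/21, 2·[EYQ] = 27/28
[XQY]:[EYQ] = 5/21:27/28 = 20/81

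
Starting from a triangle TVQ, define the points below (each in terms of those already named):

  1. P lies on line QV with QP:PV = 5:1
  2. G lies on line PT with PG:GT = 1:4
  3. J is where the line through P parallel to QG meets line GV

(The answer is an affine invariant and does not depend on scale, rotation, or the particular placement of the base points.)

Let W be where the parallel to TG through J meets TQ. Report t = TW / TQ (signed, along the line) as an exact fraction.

t = -1/6

Set T = (0, 0), V = (1, 0), Q = (0, 1); any affine frame gives the same invariant.
1. P lies on line QV with QP:PV = 5:1 ⇒ P = (5/6, 1/6)
2. G lies on line PT with PG:GT = 1:4 ⇒ G = (2/3, 2/15)
3. J is where the line through P parallel to QG meets line GV ⇒ J = (17/18, 1/45)
through J parallel to TG: direction (2/3, 2/15); meets TQ at W = (0, -1/6)
W = T + t·(Q−T) with t = -1/6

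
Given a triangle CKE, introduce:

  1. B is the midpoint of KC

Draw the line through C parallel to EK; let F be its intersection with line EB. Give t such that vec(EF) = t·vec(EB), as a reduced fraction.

t = 2

Assign C = (0, 0), K = (1, 0), E = (0, 1) — the answer is frame-independent, so this choice is without loss of generality.
1. B is the midpoint of KC ⇒ B = (1/2, 0)
through C parallel to EK: direction (1, -1); meets EB at F = (1, -1)
F = E + t·(B−E) with t = 2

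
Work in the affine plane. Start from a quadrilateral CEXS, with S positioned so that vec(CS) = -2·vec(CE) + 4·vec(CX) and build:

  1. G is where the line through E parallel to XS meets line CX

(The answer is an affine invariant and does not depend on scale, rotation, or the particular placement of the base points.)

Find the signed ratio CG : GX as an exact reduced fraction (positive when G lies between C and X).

Work in coordinates with C = (0, 0), E = (1, 0), X = (0, 1), S = (-2, 4).
1. G is where the line through E parallel to XS meets line CX ⇒ G = (0, 3/2)
G = C + t·(X−C) with t = 3/2, so CG:GX = t:(1−t) = 3/2:-1/2

CG:GX = -3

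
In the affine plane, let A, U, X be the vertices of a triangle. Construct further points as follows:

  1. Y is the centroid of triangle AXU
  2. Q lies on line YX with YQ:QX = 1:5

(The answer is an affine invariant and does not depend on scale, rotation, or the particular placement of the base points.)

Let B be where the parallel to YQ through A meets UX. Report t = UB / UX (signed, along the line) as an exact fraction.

t = 2

Choose coordinates A = (0, 0), U = (1, 0), X = (0, 1).
1. Y is the centroid of triangle AXU ⇒ Y = (1/3, 1/3)
2. Q lies on line YX with YQ:QX = 1:5 ⇒ Q = (5/18, 4/9)
through A parallel to YQ: direction (-1/18, 1/9); meets UX at B = (-1, 2)
B = U + t·(X−U) with t = 2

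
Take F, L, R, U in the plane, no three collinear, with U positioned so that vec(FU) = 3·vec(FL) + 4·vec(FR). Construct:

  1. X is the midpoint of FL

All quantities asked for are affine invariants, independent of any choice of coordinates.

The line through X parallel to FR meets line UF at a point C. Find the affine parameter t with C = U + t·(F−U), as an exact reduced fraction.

Assign F = (0, 0), L = (1, 0), R = (0, 1), U = (3, 4) — the answer is frame-independent, so this choice is without loss of generality.
1. X is the midpoint of FL ⇒ X = (1/2, 0)
through X parallel to FR: direction (0, 1); meets UF at C = (1/2, 2/3)
C = U + t·(F−U) with t = 5/6

t = 5/6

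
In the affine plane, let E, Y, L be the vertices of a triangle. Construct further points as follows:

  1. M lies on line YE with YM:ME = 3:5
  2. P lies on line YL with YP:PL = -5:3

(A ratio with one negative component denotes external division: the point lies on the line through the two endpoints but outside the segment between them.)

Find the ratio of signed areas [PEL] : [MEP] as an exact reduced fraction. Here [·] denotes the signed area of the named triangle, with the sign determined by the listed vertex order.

[PEL]:[MEP] = -24/25

Work in coordinates with E = (0, 0), Y = (1, 0), L = (0, 1).
1. M lies on line YE with YM:ME = 3:5 ⇒ M = (5/8, 0)
2. P lies on line YL with YP:PL = -5:3 ⇒ P = (-3/2, 5/2)
2·[PEL] = 3/2, 2·[MEP] = -25/16
[PEL]:[MEP] = 3/2:-25/16 = -24/25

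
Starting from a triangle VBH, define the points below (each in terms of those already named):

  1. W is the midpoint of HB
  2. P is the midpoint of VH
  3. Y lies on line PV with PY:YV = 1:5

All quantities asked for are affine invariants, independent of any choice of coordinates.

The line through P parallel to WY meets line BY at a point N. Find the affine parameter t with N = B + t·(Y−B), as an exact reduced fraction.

Choose coordinates V = (0, 0), B = (1, 0), H = (0, 1).
1. W is the midpoint of HB ⇒ W = (1/2, 1/2)
2. P is the midpoint of VH ⇒ P = (0, 1/2)
3. Y lies on line PV with PY:YV = 1:5 ⇒ Y = (0, 5/12)
through P parallel to WY: direction (-1/2, -1/12); meets BY at N = (-1/7, 10/21)
N = B + t·(Y−B) with t = 8/7

t = 8/7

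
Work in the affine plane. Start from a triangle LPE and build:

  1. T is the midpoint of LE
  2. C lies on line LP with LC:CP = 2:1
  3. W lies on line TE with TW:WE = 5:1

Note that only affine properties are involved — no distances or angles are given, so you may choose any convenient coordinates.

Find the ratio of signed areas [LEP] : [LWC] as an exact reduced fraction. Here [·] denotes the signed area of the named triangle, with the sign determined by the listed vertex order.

Work in coordinates with L = (0, 0), P = (1, 0), E = (0, 1).
1. T is the midpoint of LE ⇒ T = (0, 1/2)
2. C lies on line LP with LC:CP = 2:1 ⇒ C = (2/3, 0)
3. W lies on line TE with TW:WE = 5:1 ⇒ W = (0, 11/12)
2·[LEP] = -1, 2·[LWC] = -11/18
[LEP]:[LWC] = -1:-11/18 = 18/11

[LEP]:[LWC] = 18/11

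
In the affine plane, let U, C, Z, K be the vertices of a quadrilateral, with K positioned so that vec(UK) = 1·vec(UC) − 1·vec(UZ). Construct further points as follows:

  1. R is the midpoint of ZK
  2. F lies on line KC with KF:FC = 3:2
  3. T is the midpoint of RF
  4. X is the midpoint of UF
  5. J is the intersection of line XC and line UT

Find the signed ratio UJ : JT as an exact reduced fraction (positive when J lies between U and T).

Choose coordinates U = (0, 0), C = (1, 0), Z = (0, 1), K = (1, -1).
1. R is the midpoint of ZK ⇒ R = (1/2, 0)
2. F lies on line KC with KF:FC = 3:2 ⇒ F = (1, -2/5)
3. T is the midpoint of RF ⇒ T = (3/4, -1/5)
4. X is the midpoint of UF ⇒ X = (1/2, -1/5)
5. J is the intersection of line XC and line UT ⇒ J = (3/5, -4/25)
J = U + t·(T−U) with t = 4/5, so UJ:JT = t:(1−t) = 4/5:1/5

UJ:JT = 4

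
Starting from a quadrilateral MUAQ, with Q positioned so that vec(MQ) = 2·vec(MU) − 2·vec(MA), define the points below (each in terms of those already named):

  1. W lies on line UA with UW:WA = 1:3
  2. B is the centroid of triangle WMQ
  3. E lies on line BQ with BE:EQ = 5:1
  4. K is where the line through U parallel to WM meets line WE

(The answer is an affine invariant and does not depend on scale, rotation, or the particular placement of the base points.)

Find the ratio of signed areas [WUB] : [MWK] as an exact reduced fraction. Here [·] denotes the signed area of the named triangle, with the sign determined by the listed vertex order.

[WUB]:[MWK] = 2/3

Work in coordinates with M = (0, 0), U = (1, 0), A = (0, 1), Q = (2, -2).
1. W lies on line UA with UW:WA = 1:3 ⇒ W = (3/4, 1/4)
2. B is the centroid of triangle WMQ ⇒ B = (11/12, -7/12)
3. E lies on line BQ with BE:EQ = 5:1 ⇒ E = (131/72, -127/72)
4. K is where the line through U parallel to WM meets line WE ⇒ K = (461/512, -17/512)
2·[WUB] = -1/6, 2·[MWK] = -1/4
[WUB]:[MWK] = -1/6:-1/4 = 2/3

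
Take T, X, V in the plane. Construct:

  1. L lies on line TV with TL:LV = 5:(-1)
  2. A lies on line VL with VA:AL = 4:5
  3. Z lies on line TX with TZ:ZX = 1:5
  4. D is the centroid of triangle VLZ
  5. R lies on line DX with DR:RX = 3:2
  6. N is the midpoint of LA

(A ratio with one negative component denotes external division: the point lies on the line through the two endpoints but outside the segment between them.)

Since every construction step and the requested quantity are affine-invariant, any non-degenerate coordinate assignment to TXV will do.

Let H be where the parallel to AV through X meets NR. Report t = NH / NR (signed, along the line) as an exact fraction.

t = 45/28

Set T = (0, 0), X = (1, 0), V = (0, 1); any affine frame gives the same invariant.
1. L lies on line TV with TL:LV = 5:(-1) ⇒ L = (0, 5/4)
2. A lies on line VL with VA:AL = 4:5 ⇒ A = (0, 10/9)
3. Z lies on line TX with TZ:ZX = 1:5 ⇒ Z = (1/6, 0)
4. D is the centroid of triangle VLZ ⇒ D = (1/18, 3/4)
5. R lies on line DX with DR:RX = 3:2 ⇒ R = (28/45, 3/10)
6. N is the midpoint of LA ⇒ N = (0, 85/72)
through X parallel to AV: direction (0, -1/9); meets NR at H = (1, -473/2016)
H = N + t·(R−N) with t = 45/28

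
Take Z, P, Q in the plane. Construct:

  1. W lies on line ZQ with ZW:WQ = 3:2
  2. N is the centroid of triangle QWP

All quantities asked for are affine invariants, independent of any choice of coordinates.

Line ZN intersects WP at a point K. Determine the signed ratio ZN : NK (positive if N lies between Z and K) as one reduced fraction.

Work in coordinates with Z = (0, 0), P = (1, 0), Q = (0, 1).
1. W lies on line ZQ with ZW:WQ = 3:2 ⇒ W = (0, 3/5)
2. N is the centroid of triangle QWP ⇒ N = (1/3, 8/15)
line ZN meets WP at K = (3/11, 24/55)
N = Z + t·(K−Z) with t = 11/9, so ZN:NK = 11/9:-2/9

ZN:NK = -11/2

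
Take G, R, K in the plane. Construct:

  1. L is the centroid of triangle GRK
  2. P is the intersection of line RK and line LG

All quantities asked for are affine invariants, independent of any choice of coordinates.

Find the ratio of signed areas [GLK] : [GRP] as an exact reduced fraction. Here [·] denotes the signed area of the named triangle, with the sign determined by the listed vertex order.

Choose coordinates G = (0, 0), R = (1, 0), K = (0, 1).
1. L is the centroid of triangle GRK ⇒ L = (1/3, 1/3)
2. P is the intersection of line RK and line LG ⇒ P = (1/2, 1/2)
2·[GLK] = 1/3, 2·[GRP] = 1/2
[GLK]:[GRP] = 1/3:1/2 = 2/3

[GLK]:[GRP] = 2/3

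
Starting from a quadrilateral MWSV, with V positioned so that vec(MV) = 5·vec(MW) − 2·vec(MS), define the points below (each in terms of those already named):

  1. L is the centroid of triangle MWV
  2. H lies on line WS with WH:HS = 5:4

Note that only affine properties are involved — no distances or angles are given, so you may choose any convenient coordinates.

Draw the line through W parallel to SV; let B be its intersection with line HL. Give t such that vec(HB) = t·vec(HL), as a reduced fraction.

Work in coordinates with M = (0, 0), W = (1, 0), S = (0, 1), V = (5, -2).
1. L is the centroid of triangle MWV ⇒ L = (2, -2/3)
2. H lies on line WS with WH:HS = 5:4 ⇒ H = (4/9, 5/9)
through W parallel to SV: direction (5, -3); meets HL at B = (64/39, -5/13)
B = H + t·(L−H) with t = 10/13

t = 10/13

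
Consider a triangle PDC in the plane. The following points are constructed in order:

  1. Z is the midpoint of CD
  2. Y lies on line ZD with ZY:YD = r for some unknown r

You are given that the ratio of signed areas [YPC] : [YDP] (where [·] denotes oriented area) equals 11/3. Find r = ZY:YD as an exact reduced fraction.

r = 4/3

Assign P = (0, 0), D = (1, 0), C = (0, 1) — the answer is frame-independent, so this choice is without loss of generality.
1. Z is the midpoint of CD ⇒ Z = (1/2, 1/2)
2. With ZY:YD = r, write λ = r/(r+1) so Y = Z + λ·(D−Z); Y is affine-linear in λ
Every point depending on Y is an affine combination of Y and λ-independent points, so each such coordinate is linear in λ; the λ² term in each signed area is a multiple of (D−Z)×(D−Z) = 0, so 2·[YPC] and 2·[YDP] are each linear in λ. Evaluating at λ=0 and λ=1:
  2·[YPC] = -1/2·λ − 1/2,   2·[YDP] = 1/2·λ − 1/2
So [YPC]:[YDP] = (-1/2·λ − 1/2) / (1/2·λ − 1/2). Setting this equal to 11/3:
  -1/2·λ − 1/2 = 11/3·(1/2·λ − 1/2)  ⇒  λ = 4/7
Then r = λ/(1−λ) = (4/7)/(3/7) = 4/3. Check: with r = 4/3, Y = (11/14, 3/14) and [YPC]:[YDP] = 11/3 as required.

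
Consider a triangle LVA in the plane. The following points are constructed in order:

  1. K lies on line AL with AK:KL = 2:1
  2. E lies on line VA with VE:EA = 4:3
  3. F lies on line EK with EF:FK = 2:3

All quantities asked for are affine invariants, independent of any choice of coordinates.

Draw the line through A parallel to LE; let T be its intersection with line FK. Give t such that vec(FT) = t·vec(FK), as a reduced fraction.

Work in coordinates with L = (0, 0), V = (1, 0), A = (0, 1).
1. K lies on line AL with AK:KL = 2:1 ⇒ K = (0, 1/3)
2. E lies on line VA with VE:EA = 4:3 ⇒ E = (3/7, 4/7)
3. F lies on line EK with EF:FK = 2:3 ⇒ F = (9/35, 10/21)
through A parallel to LE: direction (3/7, 4/7); meets FK at T = (-6/7, -1/7)
T = F + t·(K−F) with t = 13/3

t = 13/3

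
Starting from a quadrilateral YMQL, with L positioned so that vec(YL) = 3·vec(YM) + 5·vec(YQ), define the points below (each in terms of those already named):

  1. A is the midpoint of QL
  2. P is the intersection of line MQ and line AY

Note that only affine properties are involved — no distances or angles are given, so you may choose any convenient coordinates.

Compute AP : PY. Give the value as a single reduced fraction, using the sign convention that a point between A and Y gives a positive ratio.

Set Y = (0, 0), M = (1, 0), Q = (0, 1), L = (3, 5); any affine frame gives the same invariant.
1. A is the midpoint of QL ⇒ A = (3/2, 3)
2. P is the intersection of line MQ and line AY ⇒ P = (1/3, 2/3)
P = A + t·(Y−A) with t = 7/9, so AP:PY = t:(1−t) = 7/9:2/9

AP:PY = 7/2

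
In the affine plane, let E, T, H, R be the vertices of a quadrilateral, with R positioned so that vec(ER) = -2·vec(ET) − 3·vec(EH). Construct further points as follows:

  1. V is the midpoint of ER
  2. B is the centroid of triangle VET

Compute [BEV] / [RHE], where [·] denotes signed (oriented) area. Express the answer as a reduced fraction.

[BEV]:[RHE] = -1/4

Assign E = (0, 0), T = (1, 0), H = (0, 1), R = (-2, -3) — the answer is frame-independent, so this choice is without loss of generality.
1. V is the midpoint of ER ⇒ V = (-1, -3/2)
2. B is the centroid of triangle VET ⇒ B = (0, -1/2)
2·[BEV] = 1/2, 2·[RHE] = -2
[BEV]:[RHE] = 1/2:-2 = -1/4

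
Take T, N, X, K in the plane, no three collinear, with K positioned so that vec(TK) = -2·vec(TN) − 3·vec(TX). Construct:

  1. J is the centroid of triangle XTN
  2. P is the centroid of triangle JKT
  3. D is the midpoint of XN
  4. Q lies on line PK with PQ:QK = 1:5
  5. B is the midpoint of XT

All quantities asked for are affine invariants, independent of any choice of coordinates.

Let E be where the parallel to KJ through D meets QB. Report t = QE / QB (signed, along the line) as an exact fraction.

t = -7/38

Choose coordinates T = (0, 0), N = (1, 0), X = (0, 1), K = (-2, -3).
1. J is the centroid of triangle XTN ⇒ J = (1/3, 1/3)
2. P is the centroid of triangle JKT ⇒ P = (-5/9, -8/9)
3. D is the midpoint of XN ⇒ D = (1/2, 1/2)
4. Q lies on line PK with PQ:QK = 1:5 ⇒ Q = (-43/54, -67/54)
5. B is the midpoint of XT ⇒ B = (0, 1/2)
through D parallel to KJ: direction (7/3, 10/3); meets QB at E = (-215/228, -89/57)
E = Q + t·(B−Q) with t = -7/38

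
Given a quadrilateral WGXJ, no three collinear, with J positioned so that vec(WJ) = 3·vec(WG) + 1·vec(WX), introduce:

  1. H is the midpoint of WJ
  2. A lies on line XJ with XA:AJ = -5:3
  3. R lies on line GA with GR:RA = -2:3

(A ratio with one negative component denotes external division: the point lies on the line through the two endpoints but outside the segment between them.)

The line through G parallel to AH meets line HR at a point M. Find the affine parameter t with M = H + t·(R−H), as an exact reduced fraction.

Set W = (0, 0), G = (1, 0), X = (0, 1), J = (3, 1); any affine frame gives the same invariant.
1. H is the midpoint of WJ ⇒ H = (3/2, 1/2)
2. A lies on line XJ with XA:AJ = -5:3 ⇒ A = (15/2, 1)
3. R lies on line GA with GR:RA = -2:3 ⇒ R = (-12, -2)
through G parallel to AH: direction (-6, -1/2); meets HR at M = (-3, -1/3)
M = H + t·(R−H) with t = 1/3

t = 1/3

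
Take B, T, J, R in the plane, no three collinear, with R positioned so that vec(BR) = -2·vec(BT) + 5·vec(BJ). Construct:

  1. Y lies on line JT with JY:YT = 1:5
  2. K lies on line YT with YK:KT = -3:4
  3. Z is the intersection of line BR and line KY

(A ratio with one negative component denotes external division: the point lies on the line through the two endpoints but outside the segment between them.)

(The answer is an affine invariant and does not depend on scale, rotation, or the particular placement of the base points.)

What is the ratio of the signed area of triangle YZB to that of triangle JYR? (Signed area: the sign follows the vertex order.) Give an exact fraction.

Work in coordinates with B = (0, 0), T = (1, 0), J = (0, 1), R = (-2, 5).
1. Y lies on line JT with JY:YT = 1:5 ⇒ Y = (1/6, 5/6)
2. K lies on line YT with YK:KT = -3:4 ⇒ K = (-7/3, 10/3)
3. Z is the intersection of line BR and line KY ⇒ Z = (-2/3, 5/3)
2·[YZB] = 5/6, 2·[JYR] = 1/3
[YZB]:[JYR] = 5/6:1/3 = 5/2

[YZB]:[JYR] = 5/2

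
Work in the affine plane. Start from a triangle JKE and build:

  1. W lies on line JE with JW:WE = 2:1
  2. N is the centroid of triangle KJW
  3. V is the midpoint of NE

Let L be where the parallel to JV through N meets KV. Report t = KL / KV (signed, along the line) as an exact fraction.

Work in coordinates with J = (0, 0), K = (1, 0), E = (0, 1).
1. W lies on line JE with JW:WE = 2:1 ⇒ W = (0, 2/3)
2. N is the centroid of triangle KJW ⇒ N = (1/3, 2/9)
3. V is the midpoint of NE ⇒ V = (1/6, 11/18)
through N parallel to JV: direction (1/6, 11/18); meets KV at L = (13/33, 4/9)
L = K + t·(V−K) with t = 8/11

t = 8/11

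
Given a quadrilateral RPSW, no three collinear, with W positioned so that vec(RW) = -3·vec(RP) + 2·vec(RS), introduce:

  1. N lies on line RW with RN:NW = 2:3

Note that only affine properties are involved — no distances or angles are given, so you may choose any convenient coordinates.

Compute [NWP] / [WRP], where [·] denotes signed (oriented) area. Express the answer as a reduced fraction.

[NWP]:[WRP] = -3/5

Choose coordinates R = (0, 0), P = (1, 0), S = (0, 1), W = (-3, 2).
1. N lies on line RW with RN:NW = 2:3 ⇒ N = (-6/5, 4/5)
2·[NWP] = -6/5, 2·[WRP] = 2
[NWP]:[WRP] = -6/5:2 = -3/5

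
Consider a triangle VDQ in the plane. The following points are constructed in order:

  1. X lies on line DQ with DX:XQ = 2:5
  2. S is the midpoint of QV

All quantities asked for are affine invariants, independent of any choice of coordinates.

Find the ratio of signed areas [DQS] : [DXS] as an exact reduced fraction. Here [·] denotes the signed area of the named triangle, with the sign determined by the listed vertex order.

[DQS]:[DXS] = 7/2

Set V = (0, 0), D = (1, 0), Q = (0, 1); any affine frame gives the same invariant.
1. X lies on line DQ with DX:XQ = 2:5 ⇒ X = (5/7, 2/7)
2. S is the midpoint of QV ⇒ S = (0, 1/2)
2·[DQS] = 1/2, 2·[DXS] = 1/7
[DQS]:[DXS] = 1/2:1/7 = 7/2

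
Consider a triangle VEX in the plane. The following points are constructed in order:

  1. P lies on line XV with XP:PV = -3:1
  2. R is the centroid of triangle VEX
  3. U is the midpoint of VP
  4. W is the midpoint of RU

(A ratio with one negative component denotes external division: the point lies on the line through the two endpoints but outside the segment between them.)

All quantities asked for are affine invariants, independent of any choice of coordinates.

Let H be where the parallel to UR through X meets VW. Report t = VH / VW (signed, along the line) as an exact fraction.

t = -4

Work in coordinates with V = (0, 0), E = (1, 0), X = (0, 1).
1. P lies on line XV with XP:PV = -3:1 ⇒ P = (0, -1/2)
2. R is the centroid of triangle VEX ⇒ R = (1/3, 1/3)
3. U is the midpoint of VP ⇒ U = (0, -1/4)
4. W is the midpoint of RU ⇒ W = (1/6, 1/24)
through X parallel to UR: direction (1/3, 7/12); meets VW at H = (-2/3, -1/6)
H = V + t·(W−V) with t = -4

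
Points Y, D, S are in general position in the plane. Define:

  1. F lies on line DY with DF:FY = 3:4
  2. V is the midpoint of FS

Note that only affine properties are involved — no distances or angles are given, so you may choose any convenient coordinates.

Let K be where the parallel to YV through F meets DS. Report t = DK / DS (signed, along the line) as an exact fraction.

t = 3/11

Assign Y = (0, 0), D = (1, 0), S = (0, 1) — the answer is frame-independent, so this choice is without loss of generality.
1. F lies on line DY with DF:FY = 3:4 ⇒ F = (4/7, 0)
2. V is the midpoint of FS ⇒ V = (2/7, 1/2)
through F parallel to YV: direction (2/7, 1/2); meets DS at K = (8/11, 3/11)
K = D + t·(S−D) with t = 3/11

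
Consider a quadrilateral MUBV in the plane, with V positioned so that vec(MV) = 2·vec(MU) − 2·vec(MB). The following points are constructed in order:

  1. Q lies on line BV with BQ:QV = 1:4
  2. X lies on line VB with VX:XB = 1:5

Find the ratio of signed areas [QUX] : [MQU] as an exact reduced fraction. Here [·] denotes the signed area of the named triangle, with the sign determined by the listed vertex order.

[QUX]:[MQU] = 19/12

Assign M = (0, 0), U = (1, 0), B = (0, 1), V = (2, -2) — the answer is frame-independent, so this choice is without loss of generality.
1. Q lies on line BV with BQ:QV = 1:4 ⇒ Q = (2/5, 2/5)
2. X lies on line VB with VX:XB = 1:5 ⇒ X = (5/3, -3/2)
2·[QUX] = -19/30, 2·[MQU] = -2/5
[QUX]:[MQU] = -19/30:-2/5 = 19/12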